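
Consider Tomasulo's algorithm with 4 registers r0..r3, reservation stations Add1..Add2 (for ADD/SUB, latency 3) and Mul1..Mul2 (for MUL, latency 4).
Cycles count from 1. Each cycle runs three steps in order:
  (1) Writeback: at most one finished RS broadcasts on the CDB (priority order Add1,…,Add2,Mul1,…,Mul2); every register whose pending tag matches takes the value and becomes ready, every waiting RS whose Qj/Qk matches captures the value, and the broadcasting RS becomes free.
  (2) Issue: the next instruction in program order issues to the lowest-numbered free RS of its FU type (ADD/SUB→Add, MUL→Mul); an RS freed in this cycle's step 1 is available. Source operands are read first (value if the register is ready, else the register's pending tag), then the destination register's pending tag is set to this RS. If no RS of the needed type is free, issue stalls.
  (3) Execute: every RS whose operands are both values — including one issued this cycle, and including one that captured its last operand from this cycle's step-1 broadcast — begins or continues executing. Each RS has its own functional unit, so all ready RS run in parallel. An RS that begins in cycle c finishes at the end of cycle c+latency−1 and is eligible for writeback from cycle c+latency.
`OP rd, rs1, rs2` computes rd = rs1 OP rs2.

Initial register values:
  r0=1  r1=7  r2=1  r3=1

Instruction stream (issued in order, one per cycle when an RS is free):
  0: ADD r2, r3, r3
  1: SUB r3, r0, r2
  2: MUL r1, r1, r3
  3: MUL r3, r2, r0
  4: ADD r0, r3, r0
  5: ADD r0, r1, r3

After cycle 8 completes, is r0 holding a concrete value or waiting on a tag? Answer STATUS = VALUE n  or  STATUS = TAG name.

c1: issue ADD r2<-Add1 | r0:1,r1:7,r2:Add1,r3:1
c2: issue SUB r3<-Add2 | r0:1,r1:7,r2:Add1,r3:Add2
c3: issue MUL r1<-Mul1 | r0:1,r1:Mul1,r2:Add1,r3:Add2
c4: CDB Add1=2; issue MUL r3<-Mul2 | r0:1,r1:Mul1,r2:2,r3:Mul2
c5: issue ADD r0<-Add1 | r0:Add1,r1:Mul1,r2:2,r3:Mul2
c6: stall | r0:Add1,r1:Mul1,r2:2,r3:Mul2
c7: CDB Add2=-1; issue ADD r0<-Add2 | r0:Add2,r1:Mul1,r2:2,r3:Mul2
c8: CDB Mul2=2 | r0:Add2,r1:Mul1,r2:2,r3:2

STATUS = TAG Add2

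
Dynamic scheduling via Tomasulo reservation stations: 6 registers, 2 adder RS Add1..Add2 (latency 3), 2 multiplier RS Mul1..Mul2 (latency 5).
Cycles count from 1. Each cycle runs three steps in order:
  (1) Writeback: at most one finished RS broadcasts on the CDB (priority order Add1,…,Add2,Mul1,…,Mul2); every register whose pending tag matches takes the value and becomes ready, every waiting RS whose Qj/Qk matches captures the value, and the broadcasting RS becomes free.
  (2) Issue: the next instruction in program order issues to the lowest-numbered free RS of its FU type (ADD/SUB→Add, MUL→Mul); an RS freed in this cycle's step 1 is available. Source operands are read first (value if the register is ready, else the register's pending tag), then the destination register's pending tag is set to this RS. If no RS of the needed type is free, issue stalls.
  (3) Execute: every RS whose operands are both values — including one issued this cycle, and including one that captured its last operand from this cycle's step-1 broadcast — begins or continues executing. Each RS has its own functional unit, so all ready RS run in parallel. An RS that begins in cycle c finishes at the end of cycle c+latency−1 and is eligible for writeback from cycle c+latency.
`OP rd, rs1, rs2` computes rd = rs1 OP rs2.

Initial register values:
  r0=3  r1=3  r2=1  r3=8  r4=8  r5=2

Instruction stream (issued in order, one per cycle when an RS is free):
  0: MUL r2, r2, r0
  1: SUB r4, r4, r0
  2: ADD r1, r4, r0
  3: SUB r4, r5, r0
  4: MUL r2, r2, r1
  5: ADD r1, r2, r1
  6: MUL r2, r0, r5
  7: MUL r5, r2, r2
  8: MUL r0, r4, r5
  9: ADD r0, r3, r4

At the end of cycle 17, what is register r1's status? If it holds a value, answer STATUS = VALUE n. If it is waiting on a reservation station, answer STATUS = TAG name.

  c1: issue MUL r2<-Mul1  regs: r0:3,r1:3,r2:Mul1,r3:8,r4:8,r5:2
  c2: issue SUB r4<-Add1  regs: r0:3,r1:3,r2:Mul1,r3:8,r4:Add1,r5:2
  c3: issue ADD r1<-Add2  regs: r0:3,r1:Add2,r2:Mul1,r3:8,r4:Add1,r5:2
  c4: stall  regs: r0:3,r1:Add2,r2:Mul1,r3:8,r4:Add1,r5:2
  c5: CDB Add1=5; issue SUB r4<-Add1  regs: r0:3,r1:Add2,r2:Mul1,r3:8,r4:Add1,r5:2
  c6: CDB Mul1=3; issue MUL r2<-Mul1  regs: r0:3,r1:Add2,r2:Mul1,r3:8,r4:Add1,r5:2
  c7: stall  regs: r0:3,r1:Add2,r2:Mul1,r3:8,r4:Add1,r5:2
  c8: CDB Add1=-1; issue ADD r1<-Add1  regs: r0:3,r1:Add1,r2:Mul1,r3:8,r4:-1,r5:2
  c9: CDB Add2=8; issue MUL r2<-Mul2  regs: r0:3,r1:Add1,r2:Mul2,r3:8,r4:-1,r5:2
  c10: stall  regs: r0:3,r1:Add1,r2:Mul2,r3:8,r4:-1,r5:2
  c11: stall  regs: r0:3,r1:Add1,r2:Mul2,r3:8,r4:-1,r5:2
  c12: stall  regs: r0:3,r1:Add1,r2:Mul2,r3:8,r4:-1,r5:2
  c13: stall  regs: r0:3,r1:Add1,r2:Mul2,r3:8,r4:-1,r5:2
  c14: CDB Mul1=24; issue MUL r5<-Mul1  regs: r0:3,r1:Add1,r2:Mul2,r3:8,r4:-1,r5:Mul1
  c15: CDB Mul2=6; issue MUL r0<-Mul2  regs: r0:Mul2,r1:Add1,r2:6,r3:8,r4:-1,r5:Mul1
  c16: issue ADD r0<-Add2  regs: r0:Add2,r1:Add1,r2:6,r3:8,r4:-1,r5:Mul1
  c17: CDB Add1=32  regs: r0:Add2,r1:32,r2:6,r3:8,r4:-1,r5:Mul1

STATUS = VALUE 32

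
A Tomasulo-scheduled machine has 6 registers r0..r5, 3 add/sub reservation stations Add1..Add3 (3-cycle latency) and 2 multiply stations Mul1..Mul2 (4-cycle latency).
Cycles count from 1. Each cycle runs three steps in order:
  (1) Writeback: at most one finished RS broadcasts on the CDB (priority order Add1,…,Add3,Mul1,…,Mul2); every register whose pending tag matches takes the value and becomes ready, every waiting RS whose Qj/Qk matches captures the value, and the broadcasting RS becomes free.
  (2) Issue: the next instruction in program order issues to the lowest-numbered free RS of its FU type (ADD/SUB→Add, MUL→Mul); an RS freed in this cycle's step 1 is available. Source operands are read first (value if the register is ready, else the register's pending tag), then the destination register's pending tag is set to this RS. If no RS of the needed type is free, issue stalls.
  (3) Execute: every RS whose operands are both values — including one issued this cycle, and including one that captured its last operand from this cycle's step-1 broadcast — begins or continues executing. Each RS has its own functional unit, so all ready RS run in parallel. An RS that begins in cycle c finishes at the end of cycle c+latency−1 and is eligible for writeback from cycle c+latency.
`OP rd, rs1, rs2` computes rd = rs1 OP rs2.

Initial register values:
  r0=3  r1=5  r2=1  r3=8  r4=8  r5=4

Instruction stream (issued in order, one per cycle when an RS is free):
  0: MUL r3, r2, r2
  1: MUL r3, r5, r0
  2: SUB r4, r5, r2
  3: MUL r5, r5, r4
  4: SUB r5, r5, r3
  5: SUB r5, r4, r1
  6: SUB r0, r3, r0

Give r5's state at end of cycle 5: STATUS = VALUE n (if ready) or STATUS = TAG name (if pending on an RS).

c1: issue MUL r3<-Mul1 | r0:3,r1:5,r2:1,r3:Mul1,r4:8,r5:4
c2: issue MUL r3<-Mul2 | r0:3,r1:5,r2:1,r3:Mul2,r4:8,r5:4
c3: issue SUB r4<-Add1 | r0:3,r1:5,r2:1,r3:Mul2,r4:Add1,r5:4
c4: stall | r0:3,r1:5,r2:1,r3:Mul2,r4:Add1,r5:4
c5: CDB Mul1=1; issue MUL r5<-Mul1 | r0:3,r1:5,r2:1,r3:Mul2,r4:Add1,r5:Mul1

STATUS = TAG Mul1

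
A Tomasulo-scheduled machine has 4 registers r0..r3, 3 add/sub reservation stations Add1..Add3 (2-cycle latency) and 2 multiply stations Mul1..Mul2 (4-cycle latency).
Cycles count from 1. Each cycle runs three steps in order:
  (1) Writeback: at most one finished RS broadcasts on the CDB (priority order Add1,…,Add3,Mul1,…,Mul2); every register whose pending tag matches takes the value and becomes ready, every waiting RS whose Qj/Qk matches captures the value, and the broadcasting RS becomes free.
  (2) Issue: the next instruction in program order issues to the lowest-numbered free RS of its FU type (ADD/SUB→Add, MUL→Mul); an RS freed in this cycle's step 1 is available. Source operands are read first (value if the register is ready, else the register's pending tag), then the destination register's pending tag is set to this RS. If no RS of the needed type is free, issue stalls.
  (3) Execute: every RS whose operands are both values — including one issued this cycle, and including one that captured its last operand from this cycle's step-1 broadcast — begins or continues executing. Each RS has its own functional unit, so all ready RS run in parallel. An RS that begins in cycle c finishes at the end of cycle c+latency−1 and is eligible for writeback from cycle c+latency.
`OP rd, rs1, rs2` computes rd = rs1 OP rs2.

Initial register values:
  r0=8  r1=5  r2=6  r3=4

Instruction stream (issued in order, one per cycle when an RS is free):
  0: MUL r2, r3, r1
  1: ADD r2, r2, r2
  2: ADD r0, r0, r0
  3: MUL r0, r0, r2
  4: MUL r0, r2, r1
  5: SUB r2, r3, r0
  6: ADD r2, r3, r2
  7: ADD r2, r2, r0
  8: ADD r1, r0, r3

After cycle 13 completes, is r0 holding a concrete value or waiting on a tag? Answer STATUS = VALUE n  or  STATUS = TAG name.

cycle 1: issue MUL r2<-Mul1 // r0:8,r1:5,r2:Mul1,r3:4
cycle 2: issue ADD r2<-Add1 // r0:8,r1:5,r2:Add1,r3:4
cycle 3: issue ADD r0<-Add2 // r0:Add2,r1:5,r2:Add1,r3:4
cycle 4: issue MUL r0<-Mul2 // r0:Mul2,r1:5,r2:Add1,r3:4
cycle 5: CDB Add2=16; stall // r0:Mul2,r1:5,r2:Add1,r3:4
cycle 6: CDB Mul1=20; issue MUL r0<-Mul1 // r0:Mul1,r1:5,r2:Add1,r3:4
cycle 7: issue SUB r2<-Add2 // r0:Mul1,r1:5,r2:Add2,r3:4
cycle 8: CDB Add1=40; issue ADD r2<-Add1 // r0:Mul1,r1:5,r2:Add1,r3:4
cycle 9: issue ADD r2<-Add3 // r0:Mul1,r1:5,r2:Add3,r3:4
cycle 10: stall // r0:Mul1,r1:5,r2:Add3,r3:4
cycle 11: stall // r0:Mul1,r1:5,r2:Add3,r3:4
cycle 12: CDB Mul1=200; stall // r0:200,r1:5,r2:Add3,r3:4
cycle 13: CDB Mul2=640; stall // r0:200,r1:5,r2:Add3,r3:4

STATUS = VALUE 200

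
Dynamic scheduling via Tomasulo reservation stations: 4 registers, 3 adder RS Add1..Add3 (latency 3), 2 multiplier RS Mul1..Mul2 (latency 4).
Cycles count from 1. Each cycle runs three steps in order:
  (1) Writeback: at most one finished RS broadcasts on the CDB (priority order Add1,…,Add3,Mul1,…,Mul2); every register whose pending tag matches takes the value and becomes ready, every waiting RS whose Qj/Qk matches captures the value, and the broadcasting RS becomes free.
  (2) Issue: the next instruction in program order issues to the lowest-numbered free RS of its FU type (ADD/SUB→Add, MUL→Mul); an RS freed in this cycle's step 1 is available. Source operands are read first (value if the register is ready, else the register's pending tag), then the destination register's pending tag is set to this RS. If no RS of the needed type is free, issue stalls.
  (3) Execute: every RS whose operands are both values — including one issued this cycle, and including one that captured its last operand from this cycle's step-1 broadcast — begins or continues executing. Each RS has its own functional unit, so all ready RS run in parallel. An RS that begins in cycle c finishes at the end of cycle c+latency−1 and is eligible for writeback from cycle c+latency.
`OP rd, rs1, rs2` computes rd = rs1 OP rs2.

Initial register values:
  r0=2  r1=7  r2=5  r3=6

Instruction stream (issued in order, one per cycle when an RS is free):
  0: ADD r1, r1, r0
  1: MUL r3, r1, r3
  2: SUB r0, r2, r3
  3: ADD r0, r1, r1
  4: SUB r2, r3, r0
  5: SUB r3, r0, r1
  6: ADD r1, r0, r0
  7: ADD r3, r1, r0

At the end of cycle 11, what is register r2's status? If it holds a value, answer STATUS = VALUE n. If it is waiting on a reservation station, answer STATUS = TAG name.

STATUS = TAG Add3

c1: issue ADD r1<-Add1 | r0:2,r1:Add1,r2:5,r3:6
c2: issue MUL r3<-Mul1 | r0:2,r1:Add1,r2:5,r3:Mul1
c3: issue SUB r0<-Add2 | r0:Add2,r1:Add1,r2:5,r3:Mul1
c4: CDB Add1=9; issue ADD r0<-Add1 | r0:Add1,r1:9,r2:5,r3:Mul1
c5: issue SUB r2<-Add3 | r0:Add1,r1:9,r2:Add3,r3:Mul1
c6: stall | r0:Add1,r1:9,r2:Add3,r3:Mul1
c7: CDB Add1=18; issue SUB r3<-Add1 | r0:18,r1:9,r2:Add3,r3:Add1
c8: CDB Mul1=54; stall | r0:18,r1:9,r2:Add3,r3:Add1
c9: stall | r0:18,r1:9,r2:Add3,r3:Add1
c10: CDB Add1=9; issue ADD r1<-Add1 | r0:18,r1:Add1,r2:Add3,r3:9
c11: CDB Add2=-49; issue ADD r3<-Add2 | r0:18,r1:Add1,r2:Add3,r3:Add2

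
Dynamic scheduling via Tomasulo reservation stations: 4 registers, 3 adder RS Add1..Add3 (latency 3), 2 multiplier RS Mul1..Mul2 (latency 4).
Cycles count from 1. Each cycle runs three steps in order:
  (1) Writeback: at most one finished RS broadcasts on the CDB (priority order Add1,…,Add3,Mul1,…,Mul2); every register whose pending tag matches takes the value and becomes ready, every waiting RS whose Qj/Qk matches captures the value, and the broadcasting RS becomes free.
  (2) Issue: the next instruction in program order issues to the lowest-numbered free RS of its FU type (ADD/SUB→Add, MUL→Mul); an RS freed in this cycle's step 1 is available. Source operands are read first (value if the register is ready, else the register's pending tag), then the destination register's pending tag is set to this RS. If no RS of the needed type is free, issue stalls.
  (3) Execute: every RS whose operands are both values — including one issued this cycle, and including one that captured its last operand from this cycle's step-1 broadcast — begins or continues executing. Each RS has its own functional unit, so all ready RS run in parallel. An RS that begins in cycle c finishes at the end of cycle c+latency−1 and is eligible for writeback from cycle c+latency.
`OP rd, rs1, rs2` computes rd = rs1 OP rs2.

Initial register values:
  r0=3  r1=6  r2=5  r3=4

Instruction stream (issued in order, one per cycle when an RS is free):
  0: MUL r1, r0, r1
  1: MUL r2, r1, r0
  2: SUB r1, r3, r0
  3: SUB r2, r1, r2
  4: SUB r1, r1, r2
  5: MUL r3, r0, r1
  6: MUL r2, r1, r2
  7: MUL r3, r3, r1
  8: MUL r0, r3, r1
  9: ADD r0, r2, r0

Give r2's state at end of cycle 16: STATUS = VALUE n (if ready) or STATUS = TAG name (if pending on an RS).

  c1: issue MUL r1<-Mul1  regs: r0:3,r1:Mul1,r2:5,r3:4
  c2: issue MUL r2<-Mul2  regs: r0:3,r1:Mul1,r2:Mul2,r3:4
  c3: issue SUB r1<-Add1  regs: r0:3,r1:Add1,r2:Mul2,r3:4
  c4: issue SUB r2<-Add2  regs: r0:3,r1:Add1,r2:Add2,r3:4
  c5: CDB Mul1=18; issue SUB r1<-Add3  regs: r0:3,r1:Add3,r2:Add2,r3:4
  c6: CDB Add1=1; issue MUL r3<-Mul1  regs: r0:3,r1:Add3,r2:Add2,r3:Mul1
  c7: stall  regs: r0:3,r1:Add3,r2:Add2,r3:Mul1
  c8: stall  regs: r0:3,r1:Add3,r2:Add2,r3:Mul1
  c9: CDB Mul2=54; issue MUL r2<-Mul2  regs: r0:3,r1:Add3,r2:Mul2,r3:Mul1
  c10: stall  regs: r0:3,r1:Add3,r2:Mul2,r3:Mul1
  c11: stall  regs: r0:3,r1:Add3,r2:Mul2,r3:Mul1
  c12: CDB Add2=-53; stall  regs: r0:3,r1:Add3,r2:Mul2,r3:Mul1
  c13: stall  regs: r0:3,r1:Add3,r2:Mul2,r3:Mul1
  c14: stall  regs: r0:3,r1:Add3,r2:Mul2,r3:Mul1
  c15: CDB Add3=54; stall  regs: r0:3,r1:54,r2:Mul2,r3:Mul1
  c16: stall  regs: r0:3,r1:54,r2:Mul2,r3:Mul1

STATUS = TAG Mul2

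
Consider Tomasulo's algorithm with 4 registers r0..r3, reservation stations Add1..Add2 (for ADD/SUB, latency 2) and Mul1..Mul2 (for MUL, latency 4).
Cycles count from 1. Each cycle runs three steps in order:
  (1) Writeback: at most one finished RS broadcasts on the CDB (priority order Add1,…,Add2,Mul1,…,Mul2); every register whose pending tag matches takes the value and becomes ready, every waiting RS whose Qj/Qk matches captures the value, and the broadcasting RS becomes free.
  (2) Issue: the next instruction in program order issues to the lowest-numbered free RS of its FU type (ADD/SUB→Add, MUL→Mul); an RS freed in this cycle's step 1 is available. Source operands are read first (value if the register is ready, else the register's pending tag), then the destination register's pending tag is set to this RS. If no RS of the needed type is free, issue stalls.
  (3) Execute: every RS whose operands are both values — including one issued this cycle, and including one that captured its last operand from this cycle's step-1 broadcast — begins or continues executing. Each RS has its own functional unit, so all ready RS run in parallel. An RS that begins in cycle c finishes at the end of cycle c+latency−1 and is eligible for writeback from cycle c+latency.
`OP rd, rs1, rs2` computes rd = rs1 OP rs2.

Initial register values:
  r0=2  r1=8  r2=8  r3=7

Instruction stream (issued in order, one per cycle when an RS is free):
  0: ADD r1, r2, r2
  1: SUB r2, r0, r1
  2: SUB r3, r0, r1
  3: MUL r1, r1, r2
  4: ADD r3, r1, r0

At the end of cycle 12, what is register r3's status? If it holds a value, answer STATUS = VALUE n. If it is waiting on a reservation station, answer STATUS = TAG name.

c1: issue ADD r1<-Add1 | r0:2,r1:Add1,r2:8,r3:7
c2: issue SUB r2<-Add2 | r0:2,r1:Add1,r2:Add2,r3:7
c3: CDB Add1=16; issue SUB r3<-Add1 | r0:2,r1:16,r2:Add2,r3:Add1
c4: issue MUL r1<-Mul1 | r0:2,r1:Mul1,r2:Add2,r3:Add1
c5: CDB Add1=-14; issue ADD r3<-Add1 | r0:2,r1:Mul1,r2:Add2,r3:Add1
c6: CDB Add2=-14 | r0:2,r1:Mul1,r2:-14,r3:Add1
c7: - | r0:2,r1:Mul1,r2:-14,r3:Add1
c8: - | r0:2,r1:Mul1,r2:-14,r3:Add1
c9: - | r0:2,r1:Mul1,r2:-14,r3:Add1
c10: CDB Mul1=-224 | r0:2,r1:-224,r2:-14,r3:Add1
c11: - | r0:2,r1:-224,r2:-14,r3:Add1
c12: CDB Add1=-222 | r0:2,r1:-224,r2:-14,r3:-222

STATUS = VALUE -222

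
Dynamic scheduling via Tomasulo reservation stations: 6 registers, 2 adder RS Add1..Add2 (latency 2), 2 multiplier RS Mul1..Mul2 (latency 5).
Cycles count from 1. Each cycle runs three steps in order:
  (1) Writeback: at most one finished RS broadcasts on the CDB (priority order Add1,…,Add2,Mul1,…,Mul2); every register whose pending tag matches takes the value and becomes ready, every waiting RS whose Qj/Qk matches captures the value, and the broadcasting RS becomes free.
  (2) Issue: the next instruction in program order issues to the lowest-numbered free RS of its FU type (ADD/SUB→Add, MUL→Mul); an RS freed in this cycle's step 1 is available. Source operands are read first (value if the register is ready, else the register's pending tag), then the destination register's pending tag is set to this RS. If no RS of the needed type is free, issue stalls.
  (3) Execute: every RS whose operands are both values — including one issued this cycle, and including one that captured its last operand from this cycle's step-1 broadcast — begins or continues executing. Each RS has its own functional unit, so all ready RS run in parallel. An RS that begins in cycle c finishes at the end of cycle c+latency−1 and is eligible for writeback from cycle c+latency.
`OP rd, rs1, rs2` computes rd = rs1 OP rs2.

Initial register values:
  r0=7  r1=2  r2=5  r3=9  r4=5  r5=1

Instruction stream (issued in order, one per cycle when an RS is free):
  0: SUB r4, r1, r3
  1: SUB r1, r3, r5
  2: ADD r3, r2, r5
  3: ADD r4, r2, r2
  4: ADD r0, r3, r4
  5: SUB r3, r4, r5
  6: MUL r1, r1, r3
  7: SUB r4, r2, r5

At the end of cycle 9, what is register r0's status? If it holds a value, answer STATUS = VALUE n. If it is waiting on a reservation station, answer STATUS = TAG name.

cycle 1: issue SUB r4<-Add1 // r0:7,r1:2,r2:5,r3:9,r4:Add1,r5:1
cycle 2: issue SUB r1<-Add2 // r0:7,r1:Add2,r2:5,r3:9,r4:Add1,r5:1
cycle 3: CDB Add1=-7; issue ADD r3<-Add1 // r0:7,r1:Add2,r2:5,r3:Add1,r4:-7,r5:1
cycle 4: CDB Add2=8; issue ADD r4<-Add2 // r0:7,r1:8,r2:5,r3:Add1,r4:Add2,r5:1
cycle 5: CDB Add1=6; issue ADD r0<-Add1 // r0:Add1,r1:8,r2:5,r3:6,r4:Add2,r5:1
cycle 6: CDB Add2=10; issue SUB r3<-Add2 // r0:Add1,r1:8,r2:5,r3:Add2,r4:10,r5:1
cycle 7: issue MUL r1<-Mul1 // r0:Add1,r1:Mul1,r2:5,r3:Add2,r4:10,r5:1
cycle 8: CDB Add1=16; issue SUB r4<-Add1 // r0:16,r1:Mul1,r2:5,r3:Add2,r4:Add1,r5:1
cycle 9: CDB Add2=9 // r0:16,r1:Mul1,r2:5,r3:9,r4:Add1,r5:1

STATUS = VALUE 16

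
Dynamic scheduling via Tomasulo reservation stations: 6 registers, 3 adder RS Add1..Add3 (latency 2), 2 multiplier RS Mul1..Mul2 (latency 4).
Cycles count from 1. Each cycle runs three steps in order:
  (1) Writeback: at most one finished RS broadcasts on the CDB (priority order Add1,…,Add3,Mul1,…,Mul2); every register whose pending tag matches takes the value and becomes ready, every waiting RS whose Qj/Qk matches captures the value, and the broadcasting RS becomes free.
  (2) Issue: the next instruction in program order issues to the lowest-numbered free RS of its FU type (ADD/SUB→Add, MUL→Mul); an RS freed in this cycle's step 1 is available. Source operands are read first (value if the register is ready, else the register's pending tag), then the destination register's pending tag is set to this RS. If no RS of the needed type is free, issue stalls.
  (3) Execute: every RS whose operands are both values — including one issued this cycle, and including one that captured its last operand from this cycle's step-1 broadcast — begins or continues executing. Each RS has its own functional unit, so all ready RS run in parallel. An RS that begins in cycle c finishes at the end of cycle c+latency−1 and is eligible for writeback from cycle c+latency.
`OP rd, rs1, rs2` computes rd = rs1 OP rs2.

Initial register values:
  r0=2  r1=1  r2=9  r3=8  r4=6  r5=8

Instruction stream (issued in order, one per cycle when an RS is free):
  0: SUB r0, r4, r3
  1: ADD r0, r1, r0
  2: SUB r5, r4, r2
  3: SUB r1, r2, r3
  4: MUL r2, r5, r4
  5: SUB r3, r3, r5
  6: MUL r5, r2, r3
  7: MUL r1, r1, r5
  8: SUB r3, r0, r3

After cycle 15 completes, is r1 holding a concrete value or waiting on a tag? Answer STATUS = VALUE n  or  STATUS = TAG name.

c1: issue SUB r0<-Add1 | r0:Add1,r1:1,r2:9,r3:8,r4:6,r5:8
c2: issue ADD r0<-Add2 | r0:Add2,r1:1,r2:9,r3:8,r4:6,r5:8
c3: CDB Add1=-2; issue SUB r5<-Add1 | r0:Add2,r1:1,r2:9,r3:8,r4:6,r5:Add1
c4: issue SUB r1<-Add3 | r0:Add2,r1:Add3,r2:9,r3:8,r4:6,r5:Add1
c5: CDB Add1=-3; issue MUL r2<-Mul1 | r0:Add2,r1:Add3,r2:Mul1,r3:8,r4:6,r5:-3
c6: CDB Add2=-1; issue SUB r3<-Add1 | r0:-1,r1:Add3,r2:Mul1,r3:Add1,r4:6,r5:-3
c7: CDB Add3=1; issue MUL r5<-Mul2 | r0:-1,r1:1,r2:Mul1,r3:Add1,r4:6,r5:Mul2
c8: CDB Add1=11; stall | r0:-1,r1:1,r2:Mul1,r3:11,r4:6,r5:Mul2
c9: CDB Mul1=-18; issue MUL r1<-Mul1 | r0:-1,r1:Mul1,r2:-18,r3:11,r4:6,r5:Mul2
c10: issue SUB r3<-Add1 | r0:-1,r1:Mul1,r2:-18,r3:Add1,r4:6,r5:Mul2
c11: - | r0:-1,r1:Mul1,r2:-18,r3:Add1,r4:6,r5:Mul2
c12: CDB Add1=-12 | r0:-1,r1:Mul1,r2:-18,r3:-12,r4:6,r5:Mul2
c13: CDB Mul2=-198 | r0:-1,r1:Mul1,r2:-18,r3:-12,r4:6,r5:-198
c14: - | r0:-1,r1:Mul1,r2:-18,r3:-12,r4:6,r5:-198
c15: - | r0:-1,r1:Mul1,r2:-18,r3:-12,r4:6,r5:-198

STATUS = TAG Mul1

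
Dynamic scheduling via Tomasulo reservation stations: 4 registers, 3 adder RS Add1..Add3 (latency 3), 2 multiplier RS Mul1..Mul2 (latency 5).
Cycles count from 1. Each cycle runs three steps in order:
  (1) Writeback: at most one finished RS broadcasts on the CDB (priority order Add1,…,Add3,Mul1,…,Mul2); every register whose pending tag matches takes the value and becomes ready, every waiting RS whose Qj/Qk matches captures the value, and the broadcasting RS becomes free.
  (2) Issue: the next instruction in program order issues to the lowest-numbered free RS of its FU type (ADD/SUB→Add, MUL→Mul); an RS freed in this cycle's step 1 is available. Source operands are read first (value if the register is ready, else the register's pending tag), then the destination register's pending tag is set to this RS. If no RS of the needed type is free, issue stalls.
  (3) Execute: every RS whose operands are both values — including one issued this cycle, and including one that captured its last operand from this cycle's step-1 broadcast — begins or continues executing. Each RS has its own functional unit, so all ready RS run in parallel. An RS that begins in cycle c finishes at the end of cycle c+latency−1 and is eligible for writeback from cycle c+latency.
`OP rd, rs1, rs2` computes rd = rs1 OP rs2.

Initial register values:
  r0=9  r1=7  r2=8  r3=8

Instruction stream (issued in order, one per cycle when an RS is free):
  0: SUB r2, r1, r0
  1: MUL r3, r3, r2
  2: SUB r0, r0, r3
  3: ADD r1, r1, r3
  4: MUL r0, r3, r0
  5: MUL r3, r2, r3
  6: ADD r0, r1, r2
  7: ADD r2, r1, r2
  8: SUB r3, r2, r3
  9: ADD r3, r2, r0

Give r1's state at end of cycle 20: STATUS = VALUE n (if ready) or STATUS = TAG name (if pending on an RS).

  c1: issue SUB r2<-Add1  regs: r0:9,r1:7,r2:Add1,r3:8
  c2: issue MUL r3<-Mul1  regs: r0:9,r1:7,r2:Add1,r3:Mul1
  c3: issue SUB r0<-Add2  regs: r0:Add2,r1:7,r2:Add1,r3:Mul1
  c4: CDB Add1=-2; issue ADD r1<-Add1  regs: r0:Add2,r1:Add1,r2:-2,r3:Mul1
  c5: issue MUL r0<-Mul2  regs: r0:Mul2,r1:Add1,r2:-2,r3:Mul1
  c6: stall  regs: r0:Mul2,r1:Add1,r2:-2,r3:Mul1
  c7: stall  regs: r0:Mul2,r1:Add1,r2:-2,r3:Mul1
  c8: stall  regs: r0:Mul2,r1:Add1,r2:-2,r3:Mul1
  c9: CDB Mul1=-16; issue MUL r3<-Mul1  regs: r0:Mul2,r1:Add1,r2:-2,r3:Mul1
  c10: issue ADD r0<-Add3  regs: r0:Add3,r1:Add1,r2:-2,r3:Mul1
  c11: stall  regs: r0:Add3,r1:Add1,r2:-2,r3:Mul1
  c12: CDB Add1=-9; issue ADD r2<-Add1  regs: r0:Add3,r1:-9,r2:Add1,r3:Mul1
  c13: CDB Add2=25; issue SUB r3<-Add2  regs: r0:Add3,r1:-9,r2:Add1,r3:Add2
  c14: CDB Mul1=32; stall  regs: r0:Add3,r1:-9,r2:Add1,r3:Add2
  c15: CDB Add1=-11; issue ADD r3<-Add1  regs: r0:Add3,r1:-9,r2:-11,r3:Add1
  c16: CDB Add3=-11  regs: r0:-11,r1:-9,r2:-11,r3:Add1
  c17: -  regs: r0:-11,r1:-9,r2:-11,r3:Add1
  c18: CDB Add2=-43  regs: r0:-11,r1:-9,r2:-11,r3:Add1
  c19: CDB Add1=-22  regs: r0:-11,r1:-9,r2:-11,r3:-22
  c20: CDB Mul2=-400  regs: r0:-11,r1:-9,r2:-11,r3:-22

STATUS = VALUE -9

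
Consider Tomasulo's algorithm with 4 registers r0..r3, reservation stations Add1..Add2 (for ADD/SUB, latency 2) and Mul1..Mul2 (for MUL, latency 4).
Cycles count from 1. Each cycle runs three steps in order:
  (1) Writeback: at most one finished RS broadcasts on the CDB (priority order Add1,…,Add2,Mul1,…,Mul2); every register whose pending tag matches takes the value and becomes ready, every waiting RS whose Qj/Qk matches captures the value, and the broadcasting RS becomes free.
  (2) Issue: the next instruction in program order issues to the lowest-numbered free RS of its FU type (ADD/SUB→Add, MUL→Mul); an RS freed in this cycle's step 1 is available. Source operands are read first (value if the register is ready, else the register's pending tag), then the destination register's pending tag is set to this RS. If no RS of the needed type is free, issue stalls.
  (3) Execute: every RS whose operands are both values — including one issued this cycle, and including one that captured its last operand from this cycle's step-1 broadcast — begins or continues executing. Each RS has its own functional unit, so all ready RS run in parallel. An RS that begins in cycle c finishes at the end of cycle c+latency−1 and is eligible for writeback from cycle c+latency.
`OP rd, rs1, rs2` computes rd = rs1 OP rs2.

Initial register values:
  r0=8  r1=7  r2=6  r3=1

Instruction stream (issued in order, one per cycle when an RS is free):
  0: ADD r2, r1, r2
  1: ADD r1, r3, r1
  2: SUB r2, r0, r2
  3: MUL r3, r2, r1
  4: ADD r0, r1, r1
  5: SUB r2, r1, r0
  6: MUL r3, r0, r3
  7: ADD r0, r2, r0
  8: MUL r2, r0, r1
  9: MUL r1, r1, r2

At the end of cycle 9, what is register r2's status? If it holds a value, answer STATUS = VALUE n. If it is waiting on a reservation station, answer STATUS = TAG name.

STATUS = VALUE -8

c1: issue ADD r2<-Add1 | r0:8,r1:7,r2:Add1,r3:1
c2: issue ADD r1<-Add2 | r0:8,r1:Add2,r2:Add1,r3:1
c3: CDB Add1=13; issue SUB r2<-Add1 | r0:8,r1:Add2,r2:Add1,r3:1
c4: CDB Add2=8; issue MUL r3<-Mul1 | r0:8,r1:8,r2:Add1,r3:Mul1
c5: CDB Add1=-5; issue ADD r0<-Add1 | r0:Add1,r1:8,r2:-5,r3:Mul1
c6: issue SUB r2<-Add2 | r0:Add1,r1:8,r2:Add2,r3:Mul1
c7: CDB Add1=16; issue MUL r3<-Mul2 | r0:16,r1:8,r2:Add2,r3:Mul2
c8: issue ADD r0<-Add1 | r0:Add1,r1:8,r2:Add2,r3:Mul2
c9: CDB Add2=-8; stall | r0:Add1,r1:8,r2:-8,r3:Mul2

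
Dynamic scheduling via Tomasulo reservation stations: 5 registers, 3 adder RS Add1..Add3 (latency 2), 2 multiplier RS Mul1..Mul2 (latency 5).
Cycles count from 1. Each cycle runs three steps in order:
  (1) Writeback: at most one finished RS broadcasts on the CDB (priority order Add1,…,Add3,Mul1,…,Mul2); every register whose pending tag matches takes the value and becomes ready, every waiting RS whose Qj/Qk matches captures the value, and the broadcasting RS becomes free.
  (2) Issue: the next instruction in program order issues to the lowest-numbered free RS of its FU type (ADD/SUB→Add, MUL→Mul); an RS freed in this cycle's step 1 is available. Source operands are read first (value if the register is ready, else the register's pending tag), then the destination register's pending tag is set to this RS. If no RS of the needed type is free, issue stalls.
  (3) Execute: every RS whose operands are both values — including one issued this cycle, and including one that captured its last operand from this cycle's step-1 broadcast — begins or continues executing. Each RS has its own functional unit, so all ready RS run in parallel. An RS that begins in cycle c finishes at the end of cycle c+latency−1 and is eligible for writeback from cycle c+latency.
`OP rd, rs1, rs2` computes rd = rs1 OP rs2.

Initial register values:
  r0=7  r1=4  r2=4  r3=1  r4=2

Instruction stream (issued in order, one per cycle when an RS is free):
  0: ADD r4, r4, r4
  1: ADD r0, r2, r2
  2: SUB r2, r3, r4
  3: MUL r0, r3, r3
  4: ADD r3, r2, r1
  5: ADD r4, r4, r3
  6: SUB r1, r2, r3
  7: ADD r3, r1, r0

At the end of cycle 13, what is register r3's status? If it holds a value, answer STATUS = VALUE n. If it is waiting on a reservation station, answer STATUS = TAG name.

c1: issue ADD r4<-Add1 | r0:7,r1:4,r2:4,r3:1,r4:Add1
c2: issue ADD r0<-Add2 | r0:Add2,r1:4,r2:4,r3:1,r4:Add1
c3: CDB Add1=4; issue SUB r2<-Add1 | r0:Add2,r1:4,r2:Add1,r3:1,r4:4
c4: CDB Add2=8; issue MUL r0<-Mul1 | r0:Mul1,r1:4,r2:Add1,r3:1,r4:4
c5: CDB Add1=-3; issue ADD r3<-Add1 | r0:Mul1,r1:4,r2:-3,r3:Add1,r4:4
c6: issue ADD r4<-Add2 | r0:Mul1,r1:4,r2:-3,r3:Add1,r4:Add2
c7: CDB Add1=1; issue SUB r1<-Add1 | r0:Mul1,r1:Add1,r2:-3,r3:1,r4:Add2
c8: issue ADD r3<-Add3 | r0:Mul1,r1:Add1,r2:-3,r3:Add3,r4:Add2
c9: CDB Add1=-4 | r0:Mul1,r1:-4,r2:-3,r3:Add3,r4:Add2
c10: CDB Add2=5 | r0:Mul1,r1:-4,r2:-3,r3:Add3,r4:5
c11: CDB Mul1=1 | r0:1,r1:-4,r2:-3,r3:Add3,r4:5
c12: - | r0:1,r1:-4,r2:-3,r3:Add3,r4:5
c13: CDB Add3=-3 | r0:1,r1:-4,r2:-3,r3:-3,r4:5

STATUS = VALUE -3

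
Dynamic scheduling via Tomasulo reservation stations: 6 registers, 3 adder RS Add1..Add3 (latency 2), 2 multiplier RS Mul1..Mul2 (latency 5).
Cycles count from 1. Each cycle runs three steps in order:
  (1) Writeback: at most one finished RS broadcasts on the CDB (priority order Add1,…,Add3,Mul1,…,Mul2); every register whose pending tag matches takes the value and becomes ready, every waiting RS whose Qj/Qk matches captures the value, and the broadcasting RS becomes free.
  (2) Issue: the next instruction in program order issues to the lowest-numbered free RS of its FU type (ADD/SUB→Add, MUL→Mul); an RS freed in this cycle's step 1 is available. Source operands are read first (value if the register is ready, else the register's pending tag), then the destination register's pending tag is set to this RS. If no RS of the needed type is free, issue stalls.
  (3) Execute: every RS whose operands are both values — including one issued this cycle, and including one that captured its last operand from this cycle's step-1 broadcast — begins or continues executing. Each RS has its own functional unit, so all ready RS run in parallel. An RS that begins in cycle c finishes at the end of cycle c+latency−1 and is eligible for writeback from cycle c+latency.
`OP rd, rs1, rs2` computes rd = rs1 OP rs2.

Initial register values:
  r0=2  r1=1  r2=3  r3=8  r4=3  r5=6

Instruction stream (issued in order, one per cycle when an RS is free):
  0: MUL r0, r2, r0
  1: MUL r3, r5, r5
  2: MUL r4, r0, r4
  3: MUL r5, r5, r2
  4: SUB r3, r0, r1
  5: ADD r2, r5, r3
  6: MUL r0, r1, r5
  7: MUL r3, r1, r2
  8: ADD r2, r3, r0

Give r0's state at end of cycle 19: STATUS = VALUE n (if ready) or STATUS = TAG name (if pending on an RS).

STATUS = VALUE 18

c1: issue MUL r0<-Mul1 | r0:Mul1,r1:1,r2:3,r3:8,r4:3,r5:6
c2: issue MUL r3<-Mul2 | r0:Mul1,r1:1,r2:3,r3:Mul2,r4:3,r5:6
c3: stall | r0:Mul1,r1:1,r2:3,r3:Mul2,r4:3,r5:6
c4: stall | r0:Mul1,r1:1,r2:3,r3:Mul2,r4:3,r5:6
c5: stall | r0:Mul1,r1:1,r2:3,r3:Mul2,r4:3,r5:6
c6: CDB Mul1=6; issue MUL r4<-Mul1 | r0:6,r1:1,r2:3,r3:Mul2,r4:Mul1,r5:6
c7: CDB Mul2=36; issue MUL r5<-Mul2 | r0:6,r1:1,r2:3,r3:36,r4:Mul1,r5:Mul2
c8: issue SUB r3<-Add1 | r0:6,r1:1,r2:3,r3:Add1,r4:Mul1,r5:Mul2
c9: issue ADD r2<-Add2 | r0:6,r1:1,r2:Add2,r3:Add1,r4:Mul1,r5:Mul2
c10: CDB Add1=5; stall | r0:6,r1:1,r2:Add2,r3:5,r4:Mul1,r5:Mul2
c11: CDB Mul1=18; issue MUL r0<-Mul1 | r0:Mul1,r1:1,r2:Add2,r3:5,r4:18,r5:Mul2
c12: CDB Mul2=18; issue MUL r3<-Mul2 | r0:Mul1,r1:1,r2:Add2,r3:Mul2,r4:18,r5:18
c13: issue ADD r2<-Add1 | r0:Mul1,r1:1,r2:Add1,r3:Mul2,r4:18,r5:18
c14: CDB Add2=23 | r0:Mul1,r1:1,r2:Add1,r3:Mul2,r4:18,r5:18
c15: - | r0:Mul1,r1:1,r2:Add1,r3:Mul2,r4:18,r5:18
c16: - | r0:Mul1,r1:1,r2:Add1,r3:Mul2,r4:18,r5:18
c17: CDB Mul1=18 | r0:18,r1:1,r2:Add1,r3:Mul2,r4:18,r5:18
c18: - | r0:18,r1:1,r2:Add1,r3:Mul2,r4:18,r5:18
c19: CDB Mul2=23 | r0:18,r1:1,r2:Add1,r3:23,r4:18,r5:18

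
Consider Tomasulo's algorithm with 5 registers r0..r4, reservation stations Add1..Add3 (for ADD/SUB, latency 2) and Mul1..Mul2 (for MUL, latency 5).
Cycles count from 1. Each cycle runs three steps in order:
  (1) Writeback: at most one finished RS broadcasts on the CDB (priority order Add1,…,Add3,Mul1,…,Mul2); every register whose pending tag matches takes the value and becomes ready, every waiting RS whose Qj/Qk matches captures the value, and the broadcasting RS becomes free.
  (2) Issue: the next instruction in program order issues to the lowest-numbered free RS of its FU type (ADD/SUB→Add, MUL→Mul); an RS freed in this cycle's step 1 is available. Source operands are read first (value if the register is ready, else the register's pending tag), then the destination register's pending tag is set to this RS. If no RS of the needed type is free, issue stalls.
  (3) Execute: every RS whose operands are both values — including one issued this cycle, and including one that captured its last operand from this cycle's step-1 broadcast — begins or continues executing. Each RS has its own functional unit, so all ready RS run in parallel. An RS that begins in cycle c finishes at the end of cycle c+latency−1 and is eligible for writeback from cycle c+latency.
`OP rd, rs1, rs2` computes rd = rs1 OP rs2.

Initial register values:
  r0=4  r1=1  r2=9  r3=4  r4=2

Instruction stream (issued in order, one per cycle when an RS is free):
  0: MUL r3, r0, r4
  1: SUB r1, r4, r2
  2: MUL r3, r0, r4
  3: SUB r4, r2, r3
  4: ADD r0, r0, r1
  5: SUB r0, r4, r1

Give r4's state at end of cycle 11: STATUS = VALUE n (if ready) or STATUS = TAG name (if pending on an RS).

c1: issue MUL r3<-Mul1 | r0:4,r1:1,r2:9,r3:Mul1,r4:2
c2: issue SUB r1<-Add1 | r0:4,r1:Add1,r2:9,r3:Mul1,r4:2
c3: issue MUL r3<-Mul2 | r0:4,r1:Add1,r2:9,r3:Mul2,r4:2
c4: CDB Add1=-7; issue SUB r4<-Add1 | r0:4,r1:-7,r2:9,r3:Mul2,r4:Add1
c5: issue ADD r0<-Add2 | r0:Add2,r1:-7,r2:9,r3:Mul2,r4:Add1
c6: CDB Mul1=8; issue SUB r0<-Add3 | r0:Add3,r1:-7,r2:9,r3:Mul2,r4:Add1
c7: CDB Add2=-3 | r0:Add3,r1:-7,r2:9,r3:Mul2,r4:Add1
c8: CDB Mul2=8 | r0:Add3,r1:-7,r2:9,r3:8,r4:Add1
c9: - | r0:Add3,r1:-7,r2:9,r3:8,r4:Add1
c10: CDB Add1=1 | r0:Add3,r1:-7,r2:9,r3:8,r4:1
c11: - | r0:Add3,r1:-7,r2:9,r3:8,r4:1

STATUS = VALUE 1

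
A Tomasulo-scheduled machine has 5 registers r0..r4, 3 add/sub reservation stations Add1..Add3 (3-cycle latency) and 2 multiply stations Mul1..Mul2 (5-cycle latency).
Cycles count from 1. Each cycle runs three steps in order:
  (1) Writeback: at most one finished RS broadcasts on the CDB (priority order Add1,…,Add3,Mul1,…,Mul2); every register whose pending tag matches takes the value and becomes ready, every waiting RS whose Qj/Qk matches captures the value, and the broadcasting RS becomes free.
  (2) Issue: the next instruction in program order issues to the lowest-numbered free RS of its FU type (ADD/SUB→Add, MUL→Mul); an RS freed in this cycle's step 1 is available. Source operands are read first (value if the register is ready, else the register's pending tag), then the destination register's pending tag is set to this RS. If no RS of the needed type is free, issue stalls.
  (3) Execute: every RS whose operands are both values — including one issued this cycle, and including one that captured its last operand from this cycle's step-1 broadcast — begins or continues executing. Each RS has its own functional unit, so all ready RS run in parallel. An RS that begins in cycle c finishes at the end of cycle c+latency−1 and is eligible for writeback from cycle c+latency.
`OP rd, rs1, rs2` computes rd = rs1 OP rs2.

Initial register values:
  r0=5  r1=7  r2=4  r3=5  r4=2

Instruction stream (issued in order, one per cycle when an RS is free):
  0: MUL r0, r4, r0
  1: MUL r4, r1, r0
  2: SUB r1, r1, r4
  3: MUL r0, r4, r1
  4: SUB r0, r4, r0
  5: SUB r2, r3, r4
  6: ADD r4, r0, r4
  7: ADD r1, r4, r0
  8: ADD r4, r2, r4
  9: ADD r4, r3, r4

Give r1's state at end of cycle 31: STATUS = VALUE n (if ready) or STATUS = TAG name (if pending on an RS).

STATUS = VALUE 9030

c1: issue MUL r0<-Mul1 | r0:Mul1,r1:7,r2:4,r3:5,r4:2
c2: issue MUL r4<-Mul2 | r0:Mul1,r1:7,r2:4,r3:5,r4:Mul2
c3: issue SUB r1<-Add1 | r0:Mul1,r1:Add1,r2:4,r3:5,r4:Mul2
c4: stall | r0:Mul1,r1:Add1,r2:4,r3:5,r4:Mul2
c5: stall | r0:Mul1,r1:Add1,r2:4,r3:5,r4:Mul2
c6: CDB Mul1=10; issue MUL r0<-Mul1 | r0:Mul1,r1:Add1,r2:4,r3:5,r4:Mul2
c7: issue SUB r0<-Add2 | r0:Add2,r1:Add1,r2:4,r3:5,r4:Mul2
c8: issue SUB r2<-Add3 | r0:Add2,r1:Add1,r2:Add3,r3:5,r4:Mul2
c9: stall | r0:Add2,r1:Add1,r2:Add3,r3:5,r4:Mul2
c10: stall | r0:Add2,r1:Add1,r2:Add3,r3:5,r4:Mul2
c11: CDB Mul2=70; stall | r0:Add2,r1:Add1,r2:Add3,r3:5,r4:70
c12: stall | r0:Add2,r1:Add1,r2:Add3,r3:5,r4:70
c13: stall | r0:Add2,r1:Add1,r2:Add3,r3:5,r4:70
c14: CDB Add1=-63; issue ADD r4<-Add1 | r0:Add2,r1:-63,r2:Add3,r3:5,r4:Add1
c15: CDB Add3=-65; issue ADD r1<-Add3 | r0:Add2,r1:Add3,r2:-65,r3:5,r4:Add1
c16: stall | r0:Add2,r1:Add3,r2:-65,r3:5,r4:Add1
c17: stall | r0:Add2,r1:Add3,r2:-65,r3:5,r4:Add1
c18: stall | r0:Add2,r1:Add3,r2:-65,r3:5,r4:Add1
c19: CDB Mul1=-4410; stall | r0:Add2,r1:Add3,r2:-65,r3:5,r4:Add1
c20: stall | r0:Add2,r1:Add3,r2:-65,r3:5,r4:Add1
c21: stall | r0:Add2,r1:Add3,r2:-65,r3:5,r4:Add1
c22: CDB Add2=4480; issue ADD r4<-Add2 | r0:4480,r1:Add3,r2:-65,r3:5,r4:Add2
c23: stall | r0:4480,r1:Add3,r2:-65,r3:5,r4:Add2
c24: stall | r0:4480,r1:Add3,r2:-65,r3:5,r4:Add2
c25: CDB Add1=4550; issue ADD r4<-Add1 | r0:4480,r1:Add3,r2:-65,r3:5,r4:Add1
c26: - | r0:4480,r1:Add3,r2:-65,r3:5,r4:Add1
c27: - | r0:4480,r1:Add3,r2:-65,r3:5,r4:Add1
c28: CDB Add2=4485 | r0:4480,r1:Add3,r2:-65,r3:5,r4:Add1
c29: CDB Add3=9030 | r0:4480,r1:9030,r2:-65,r3:5,r4:Add1
c30: - | r0:4480,r1:9030,r2:-65,r3:5,r4:Add1
c31: CDB Add1=4490 | r0:4480,r1:9030,r2:-65,r3:5,r4:4490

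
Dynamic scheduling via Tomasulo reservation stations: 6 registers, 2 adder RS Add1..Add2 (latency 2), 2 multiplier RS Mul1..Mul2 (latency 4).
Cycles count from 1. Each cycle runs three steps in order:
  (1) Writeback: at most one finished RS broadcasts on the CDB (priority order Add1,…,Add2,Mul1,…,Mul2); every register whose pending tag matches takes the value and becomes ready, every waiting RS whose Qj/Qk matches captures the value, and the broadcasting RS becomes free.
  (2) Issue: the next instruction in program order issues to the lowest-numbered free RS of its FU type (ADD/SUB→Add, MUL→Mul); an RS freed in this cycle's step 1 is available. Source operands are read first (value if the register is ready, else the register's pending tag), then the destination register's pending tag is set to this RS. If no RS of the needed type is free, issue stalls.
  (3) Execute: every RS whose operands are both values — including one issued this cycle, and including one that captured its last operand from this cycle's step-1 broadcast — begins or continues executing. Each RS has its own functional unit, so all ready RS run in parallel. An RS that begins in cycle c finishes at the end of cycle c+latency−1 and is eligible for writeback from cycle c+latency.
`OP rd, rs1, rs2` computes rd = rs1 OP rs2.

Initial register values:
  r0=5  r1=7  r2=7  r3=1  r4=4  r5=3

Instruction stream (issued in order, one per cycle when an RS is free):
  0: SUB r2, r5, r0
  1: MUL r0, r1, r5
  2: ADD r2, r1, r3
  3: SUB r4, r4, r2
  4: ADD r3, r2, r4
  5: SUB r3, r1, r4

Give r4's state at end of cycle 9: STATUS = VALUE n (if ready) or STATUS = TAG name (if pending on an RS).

STATUS = VALUE -4

cycle 1: issue SUB r2<-Add1 // r0:5,r1:7,r2:Add1,r3:1,r4:4,r5:3
cycle 2: issue MUL r0<-Mul1 // r0:Mul1,r1:7,r2:Add1,r3:1,r4:4,r5:3
cycle 3: CDB Add1=-2; issue ADD r2<-Add1 // r0:Mul1,r1:7,r2:Add1,r3:1,r4:4,r5:3
cycle 4: issue SUB r4<-Add2 // r0:Mul1,r1:7,r2:Add1,r3:1,r4:Add2,r5:3
cycle 5: CDB Add1=8; issue ADD r3<-Add1 // r0:Mul1,r1:7,r2:8,r3:Add1,r4:Add2,r5:3
cycle 6: CDB Mul1=21; stall // r0:21,r1:7,r2:8,r3:Add1,r4:Add2,r5:3
cycle 7: CDB Add2=-4; issue SUB r3<-Add2 // r0:21,r1:7,r2:8,r3:Add2,r4:-4,r5:3
cycle 8: - // r0:21,r1:7,r2:8,r3:Add2,r4:-4,r5:3
cycle 9: CDB Add1=4 // r0:21,r1:7,r2:8,r3:Add2,r4:-4,r5:3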